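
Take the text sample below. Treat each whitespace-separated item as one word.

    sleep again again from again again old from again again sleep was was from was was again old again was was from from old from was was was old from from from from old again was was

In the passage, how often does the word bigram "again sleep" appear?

Scanning the 36 overlapping bigram windows for "again sleep":
  position 10–11: again sleep

1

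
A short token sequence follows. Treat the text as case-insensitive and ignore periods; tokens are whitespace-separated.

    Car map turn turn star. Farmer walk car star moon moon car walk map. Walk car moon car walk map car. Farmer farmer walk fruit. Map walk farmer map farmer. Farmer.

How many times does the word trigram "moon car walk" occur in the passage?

2

Scanning the 29 overlapping trigram windows for "moon car walk":
  position 11–13: moon car walk
  position 17–19: moon car walk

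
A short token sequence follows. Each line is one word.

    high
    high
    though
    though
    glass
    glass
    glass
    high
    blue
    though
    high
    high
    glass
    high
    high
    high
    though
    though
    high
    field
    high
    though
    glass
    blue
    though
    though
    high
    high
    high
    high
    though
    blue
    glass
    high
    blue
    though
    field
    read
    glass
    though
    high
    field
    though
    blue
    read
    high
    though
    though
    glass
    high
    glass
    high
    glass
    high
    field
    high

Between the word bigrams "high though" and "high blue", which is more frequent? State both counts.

"high though": 5 occurrences
"high blue": 2 occurrences

"high though" (5 vs 2)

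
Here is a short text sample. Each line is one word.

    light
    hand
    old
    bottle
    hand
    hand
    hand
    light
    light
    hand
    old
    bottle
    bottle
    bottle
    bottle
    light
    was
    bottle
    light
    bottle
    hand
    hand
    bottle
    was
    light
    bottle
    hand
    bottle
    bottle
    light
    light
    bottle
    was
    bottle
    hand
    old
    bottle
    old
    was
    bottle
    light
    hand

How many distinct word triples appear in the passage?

42 tokens → 40 trigram windows in total.
Repeated trigrams (each contributes count−1 duplicates):
  hand old bottle: 3
  bottle bottle bottle: 2
  bottle bottle light: 2
  bottle hand hand: 2
  light bottle hand: 2
  light hand old: 2
  was bottle light: 2
8 duplicate windows → 40 − 8 = 32 distinct.

32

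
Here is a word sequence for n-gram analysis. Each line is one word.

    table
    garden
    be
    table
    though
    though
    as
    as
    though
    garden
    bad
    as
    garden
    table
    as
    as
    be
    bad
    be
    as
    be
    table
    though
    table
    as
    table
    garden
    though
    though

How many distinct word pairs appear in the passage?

29 tokens → 28 bigram windows in total.
Repeated bigrams (each contributes count−1 duplicates):
  as as: 2
  as be: 2
  be table: 2
  table as: 2
  table garden: 2
  table though: 2
  though though: 2
7 duplicate windows → 28 − 7 = 21 distinct.

21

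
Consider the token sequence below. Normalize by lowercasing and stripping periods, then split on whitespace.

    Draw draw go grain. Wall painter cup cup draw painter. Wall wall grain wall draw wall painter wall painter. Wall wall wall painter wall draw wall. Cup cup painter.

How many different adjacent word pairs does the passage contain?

16

29 tokens → 28 bigram windows in total.
Repeated bigrams (each contributes count−1 duplicates):
  painter wall: 4
  wall painter: 4
  wall wall: 3
  cup cup: 2
  draw wall: 2
  grain wall: 2
  wall draw: 2
12 duplicate windows → 28 − 12 = 16 distinct.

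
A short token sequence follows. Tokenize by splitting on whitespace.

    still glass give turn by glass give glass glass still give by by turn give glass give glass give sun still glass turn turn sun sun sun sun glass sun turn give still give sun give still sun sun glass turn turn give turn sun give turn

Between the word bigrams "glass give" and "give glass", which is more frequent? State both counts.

"glass give": 4 occurrences
"give glass": 3 occurrences

"glass give" (4 vs 3)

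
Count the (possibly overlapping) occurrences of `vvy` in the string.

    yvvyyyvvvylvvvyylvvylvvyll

Sliding a length-3 window over the 26 characters (24 positions):
  position 2–4: vvy
  position 8–10: vvy
  position 13–15: vvy
  position 18–20: vvy
  position 22–24: vvy

5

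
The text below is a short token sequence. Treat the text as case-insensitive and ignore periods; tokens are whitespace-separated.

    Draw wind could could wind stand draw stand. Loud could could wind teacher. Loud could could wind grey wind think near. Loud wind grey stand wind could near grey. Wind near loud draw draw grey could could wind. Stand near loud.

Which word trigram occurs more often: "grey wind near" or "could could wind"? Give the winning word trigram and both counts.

"grey wind near": 1 occurrence
"could could wind": 4 occurrences

"could could wind" (4 vs 1)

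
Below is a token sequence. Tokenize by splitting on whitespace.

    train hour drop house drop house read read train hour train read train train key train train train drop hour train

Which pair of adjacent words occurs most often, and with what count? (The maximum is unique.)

"train train", 3 times

Bigram frequencies (highest first):
  train train: 3
  train hour: 2
  drop house: 2
  read train: 2
  hour train: 2
  hour drop: 1
  … (8 more, each ≤ 1)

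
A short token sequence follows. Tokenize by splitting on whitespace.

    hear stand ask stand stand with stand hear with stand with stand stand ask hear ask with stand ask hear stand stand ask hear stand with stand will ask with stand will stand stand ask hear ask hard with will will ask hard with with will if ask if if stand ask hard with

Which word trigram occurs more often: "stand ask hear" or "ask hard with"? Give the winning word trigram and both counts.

"stand ask hear": 4 occurrences
"ask hard with": 3 occurrences

"stand ask hear" (4 vs 3)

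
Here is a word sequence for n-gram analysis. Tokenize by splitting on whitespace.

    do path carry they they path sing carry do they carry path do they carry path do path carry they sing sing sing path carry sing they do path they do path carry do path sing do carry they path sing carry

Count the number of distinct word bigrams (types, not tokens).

21

42 tokens → 41 bigram windows in total.
Repeated bigrams (each contributes count−1 duplicates):
  do path: 5
  path carry: 4
  carry they: 3
  path sing: 3
  carry do: 2
  carry path: 2
  do they: 2
  path do: 2
  … (5 more repeated)
20 duplicate windows → 41 − 20 = 21 distinct.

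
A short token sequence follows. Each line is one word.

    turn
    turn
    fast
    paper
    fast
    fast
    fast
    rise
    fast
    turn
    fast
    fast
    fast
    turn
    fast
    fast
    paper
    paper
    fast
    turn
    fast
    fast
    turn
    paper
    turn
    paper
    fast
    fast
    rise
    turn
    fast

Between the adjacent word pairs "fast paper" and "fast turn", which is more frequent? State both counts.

"fast turn" (4 vs 2)

"fast paper": 2 occurrences
"fast turn": 4 occurrences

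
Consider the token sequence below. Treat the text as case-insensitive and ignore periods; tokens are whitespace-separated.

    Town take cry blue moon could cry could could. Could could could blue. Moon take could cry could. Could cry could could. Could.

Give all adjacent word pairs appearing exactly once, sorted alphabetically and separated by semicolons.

could blue; cry blue; moon could; moon take; take could; take cry; town take

Bigram counts meeting the condition (exactly once):
  could blue: 1
  cry blue: 1
  moon could: 1
  moon take: 1
  take could: 1
  take cry: 1
  town take: 1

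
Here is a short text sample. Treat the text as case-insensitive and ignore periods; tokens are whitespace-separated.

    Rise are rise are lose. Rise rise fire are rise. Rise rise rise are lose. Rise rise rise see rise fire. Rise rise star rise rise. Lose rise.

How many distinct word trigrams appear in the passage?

28 tokens → 26 trigram windows in total.
Repeated trigrams (each contributes count−1 duplicates):
  rise rise rise: 3
  are lose rise: 2
  lose rise rise: 2
  rise are lose: 2
5 duplicate windows → 26 − 5 = 21 distinct.

21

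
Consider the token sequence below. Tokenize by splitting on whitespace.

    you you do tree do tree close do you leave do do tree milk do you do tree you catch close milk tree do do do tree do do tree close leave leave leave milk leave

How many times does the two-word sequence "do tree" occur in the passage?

6

Scanning the 35 overlapping bigram windows for "do tree":
  position 3–4: do tree
  position 5–6: do tree
  position 12–13: do tree
  position 17–18: do tree
  position 26–27: do tree
  position 29–30: do tree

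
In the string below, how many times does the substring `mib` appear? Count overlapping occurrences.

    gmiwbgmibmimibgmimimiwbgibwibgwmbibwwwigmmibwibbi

Sliding a length-3 window over the 49 characters (47 positions):
  position 7–9: mib
  position 12–14: mib
  position 42–44: mib

3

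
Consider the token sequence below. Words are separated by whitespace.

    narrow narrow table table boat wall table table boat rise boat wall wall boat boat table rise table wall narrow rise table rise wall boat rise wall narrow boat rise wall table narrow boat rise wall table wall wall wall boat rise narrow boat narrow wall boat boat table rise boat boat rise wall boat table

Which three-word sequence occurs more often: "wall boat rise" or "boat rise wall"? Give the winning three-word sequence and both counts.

"wall boat rise": 2 occurrences
"boat rise wall": 4 occurrences

"boat rise wall" (4 vs 2)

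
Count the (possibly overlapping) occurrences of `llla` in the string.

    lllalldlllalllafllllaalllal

Sliding a length-4 window over the 27 characters (24 positions):
  position 1–4: llla
  position 8–11: llla
  position 12–15: llla
  position 18–21: llla
  position 23–26: llla

5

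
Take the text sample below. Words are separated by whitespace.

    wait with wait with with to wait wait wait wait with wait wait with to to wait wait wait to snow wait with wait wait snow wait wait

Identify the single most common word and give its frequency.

Unigram frequencies (highest first):
  wait: 16
  with: 6
  to: 4
  snow: 2

"wait", 16 times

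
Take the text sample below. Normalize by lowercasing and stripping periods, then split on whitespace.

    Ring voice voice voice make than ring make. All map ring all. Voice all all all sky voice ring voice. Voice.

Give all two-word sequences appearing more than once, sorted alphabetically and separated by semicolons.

Bigram counts meeting the condition (more than once):
  all all: 2
  ring voice: 2
  voice voice: 3

all all; ring voice; voice voice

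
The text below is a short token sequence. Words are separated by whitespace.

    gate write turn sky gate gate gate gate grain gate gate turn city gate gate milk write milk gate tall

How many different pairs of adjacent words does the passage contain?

15

20 tokens → 19 bigram windows in total.
Repeated bigrams (each contributes count−1 duplicates):
  gate gate: 5
4 duplicate windows → 19 − 4 = 15 distinct.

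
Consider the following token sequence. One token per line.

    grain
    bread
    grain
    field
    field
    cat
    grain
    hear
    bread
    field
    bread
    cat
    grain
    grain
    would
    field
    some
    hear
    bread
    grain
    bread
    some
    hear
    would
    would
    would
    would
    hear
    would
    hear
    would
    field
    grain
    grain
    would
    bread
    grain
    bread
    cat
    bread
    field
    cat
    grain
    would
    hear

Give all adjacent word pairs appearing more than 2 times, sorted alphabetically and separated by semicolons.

bread grain; cat grain; grain bread; grain would; hear would; would hear; would would

Bigram counts meeting the condition (more than 2 times):
  bread grain: 3
  cat grain: 3
  grain bread: 3
  grain would: 3
  hear would: 3
  would hear: 3
  would would: 3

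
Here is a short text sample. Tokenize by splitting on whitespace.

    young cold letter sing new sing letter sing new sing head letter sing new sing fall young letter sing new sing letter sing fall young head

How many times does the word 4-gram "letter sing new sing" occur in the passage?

Scanning the 23 overlapping 4-gram windows for "letter sing new sing":
  position 3–6: letter sing new sing
  position 7–10: letter sing new sing
  position 12–15: letter sing new sing
  position 18–21: letter sing new sing

4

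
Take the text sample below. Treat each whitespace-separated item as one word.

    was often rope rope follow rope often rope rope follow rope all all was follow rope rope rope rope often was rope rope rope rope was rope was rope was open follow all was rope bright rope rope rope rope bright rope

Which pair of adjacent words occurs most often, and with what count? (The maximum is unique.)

"rope rope", 11 times

Bigram frequencies (highest first):
  rope rope: 11
  was rope: 4
  follow rope: 3
  rope was: 3
  often rope: 2
  rope follow: 2
  … (12 more, each ≤ 2)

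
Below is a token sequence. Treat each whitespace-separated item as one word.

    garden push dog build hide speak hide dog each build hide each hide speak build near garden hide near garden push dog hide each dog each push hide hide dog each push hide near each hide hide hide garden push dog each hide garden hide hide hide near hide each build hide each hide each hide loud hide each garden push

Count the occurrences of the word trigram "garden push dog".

Scanning the 59 overlapping trigram windows for "garden push dog":
  position 1–3: garden push dog
  position 20–22: garden push dog
  position 39–41: garden push dog

3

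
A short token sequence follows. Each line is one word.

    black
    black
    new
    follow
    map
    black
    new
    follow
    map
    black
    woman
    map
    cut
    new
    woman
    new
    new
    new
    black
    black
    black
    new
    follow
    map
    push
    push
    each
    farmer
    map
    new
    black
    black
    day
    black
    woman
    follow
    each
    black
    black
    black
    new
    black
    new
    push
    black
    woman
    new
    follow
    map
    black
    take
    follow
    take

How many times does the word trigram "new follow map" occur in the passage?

Scanning the 51 overlapping trigram windows for "new follow map":
  position 3–5: new follow map
  position 7–9: new follow map
  position 22–24: new follow map
  position 47–49: new follow map

4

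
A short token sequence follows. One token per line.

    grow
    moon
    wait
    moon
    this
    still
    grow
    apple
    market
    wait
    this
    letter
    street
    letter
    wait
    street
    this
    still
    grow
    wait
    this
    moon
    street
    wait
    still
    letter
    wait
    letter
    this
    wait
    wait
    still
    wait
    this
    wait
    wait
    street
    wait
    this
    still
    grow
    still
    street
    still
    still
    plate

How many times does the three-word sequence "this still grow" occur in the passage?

Scanning the 44 overlapping trigram windows for "this still grow":
  position 5–7: this still grow
  position 17–19: this still grow
  position 39–41: this still grow

3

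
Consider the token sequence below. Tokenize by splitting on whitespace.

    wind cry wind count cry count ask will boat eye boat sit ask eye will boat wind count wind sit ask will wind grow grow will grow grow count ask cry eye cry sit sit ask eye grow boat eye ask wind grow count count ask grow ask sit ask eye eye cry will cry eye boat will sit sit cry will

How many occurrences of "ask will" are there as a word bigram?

2

Scanning the 61 overlapping bigram windows for "ask will":
  position 7–8: ask will
  position 21–22: ask will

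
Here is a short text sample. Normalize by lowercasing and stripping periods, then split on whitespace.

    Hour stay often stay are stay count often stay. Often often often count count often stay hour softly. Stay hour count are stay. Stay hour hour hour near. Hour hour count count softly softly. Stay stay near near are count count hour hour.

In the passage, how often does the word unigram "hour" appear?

Scanning the 43 tokens for "hour":
  position 1: hour
  position 17: hour
  position 20: hour
  position 25: hour
  position 26: hour
  position 27: hour
  position 29: hour
  position 30: hour
  position 42: hour
  position 43: hour

10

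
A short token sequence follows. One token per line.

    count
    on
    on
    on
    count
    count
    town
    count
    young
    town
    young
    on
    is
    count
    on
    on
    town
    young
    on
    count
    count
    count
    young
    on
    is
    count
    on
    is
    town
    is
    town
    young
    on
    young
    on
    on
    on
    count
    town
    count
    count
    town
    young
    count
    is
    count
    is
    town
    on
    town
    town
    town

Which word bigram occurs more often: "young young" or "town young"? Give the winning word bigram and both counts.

"town young" (4 vs 0)

"young young": 0 occurrences
"town young": 4 occurrences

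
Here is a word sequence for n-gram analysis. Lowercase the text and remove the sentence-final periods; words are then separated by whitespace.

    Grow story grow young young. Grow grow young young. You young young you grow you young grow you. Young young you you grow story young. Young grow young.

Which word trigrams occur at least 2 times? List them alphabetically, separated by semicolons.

Trigram counts meeting the condition (at least 2 times):
  grow you young: 2
  grow young young: 2
  you young young: 2
  young young grow: 2
  young young you: 3

grow you young; grow young young; you young young; young young grow; young young you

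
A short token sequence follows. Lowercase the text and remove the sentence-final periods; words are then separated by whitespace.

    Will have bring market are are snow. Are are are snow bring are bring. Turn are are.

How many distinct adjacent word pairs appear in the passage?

17 tokens → 16 bigram windows in total.
Repeated bigrams (each contributes count−1 duplicates):
  are are: 4
  are snow: 2
4 duplicate windows → 16 − 4 = 12 distinct.

12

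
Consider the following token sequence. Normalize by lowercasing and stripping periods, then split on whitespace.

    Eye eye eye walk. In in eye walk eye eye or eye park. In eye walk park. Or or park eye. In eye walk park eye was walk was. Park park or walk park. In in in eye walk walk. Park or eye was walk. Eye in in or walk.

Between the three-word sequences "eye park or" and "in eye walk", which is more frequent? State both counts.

"eye park or": 0 occurrences
"in eye walk": 4 occurrences

"in eye walk" (4 vs 0)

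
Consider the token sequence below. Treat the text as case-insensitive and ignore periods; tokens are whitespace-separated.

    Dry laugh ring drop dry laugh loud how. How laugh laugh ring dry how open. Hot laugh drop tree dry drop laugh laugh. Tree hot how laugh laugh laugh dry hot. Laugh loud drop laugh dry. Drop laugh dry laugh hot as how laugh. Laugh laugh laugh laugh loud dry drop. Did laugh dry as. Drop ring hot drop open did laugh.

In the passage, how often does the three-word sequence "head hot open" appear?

0

Scanning the 60 overlapping trigram windows for "head hot open":
  (none found)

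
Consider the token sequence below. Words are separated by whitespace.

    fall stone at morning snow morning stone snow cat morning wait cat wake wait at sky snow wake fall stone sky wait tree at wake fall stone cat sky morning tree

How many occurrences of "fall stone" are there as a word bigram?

Scanning the 30 overlapping bigram windows for "fall stone":
  position 1–2: fall stone
  position 19–20: fall stone
  position 26–27: fall stone

3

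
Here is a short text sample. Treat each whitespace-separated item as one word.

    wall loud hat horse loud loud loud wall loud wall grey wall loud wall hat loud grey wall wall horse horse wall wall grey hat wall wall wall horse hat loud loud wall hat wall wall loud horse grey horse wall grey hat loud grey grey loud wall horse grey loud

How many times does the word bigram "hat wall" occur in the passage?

Scanning the 50 overlapping bigram windows for "hat wall":
  position 25–26: hat wall
  position 34–35: hat wall

2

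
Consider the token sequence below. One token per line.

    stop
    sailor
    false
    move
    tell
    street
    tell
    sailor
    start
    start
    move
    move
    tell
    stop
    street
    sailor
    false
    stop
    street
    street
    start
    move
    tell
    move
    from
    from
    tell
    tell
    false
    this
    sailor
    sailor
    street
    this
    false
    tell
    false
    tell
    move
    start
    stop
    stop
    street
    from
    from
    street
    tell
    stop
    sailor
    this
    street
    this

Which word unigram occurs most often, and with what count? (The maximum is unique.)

Unigram frequencies (highest first):
  tell: 9
  street: 8
  stop: 6
  sailor: 6
  move: 6
  false: 5
  … (3 more, each ≤ 4)

"tell", 9 times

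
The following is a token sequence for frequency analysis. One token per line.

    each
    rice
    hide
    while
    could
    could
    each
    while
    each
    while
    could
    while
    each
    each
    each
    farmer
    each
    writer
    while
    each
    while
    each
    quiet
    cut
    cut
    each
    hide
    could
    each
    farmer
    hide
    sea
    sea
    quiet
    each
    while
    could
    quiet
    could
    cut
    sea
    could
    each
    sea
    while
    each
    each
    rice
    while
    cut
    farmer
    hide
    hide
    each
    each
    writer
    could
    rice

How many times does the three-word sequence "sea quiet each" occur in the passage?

1

Scanning the 56 overlapping trigram windows for "sea quiet each":
  position 33–35: sea quiet each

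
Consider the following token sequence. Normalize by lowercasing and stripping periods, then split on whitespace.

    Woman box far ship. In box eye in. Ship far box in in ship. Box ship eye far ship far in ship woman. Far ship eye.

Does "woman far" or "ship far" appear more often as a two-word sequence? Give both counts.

"woman far": 1 occurrence
"ship far": 2 occurrences

"ship far" (2 vs 1)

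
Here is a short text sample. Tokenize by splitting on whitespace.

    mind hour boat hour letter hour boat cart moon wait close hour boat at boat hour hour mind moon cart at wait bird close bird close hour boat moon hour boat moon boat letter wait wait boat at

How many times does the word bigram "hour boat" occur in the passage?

5

Scanning the 37 overlapping bigram windows for "hour boat":
  position 2–3: hour boat
  position 6–7: hour boat
  position 12–13: hour boat
  position 27–28: hour boat
  position 30–31: hour boat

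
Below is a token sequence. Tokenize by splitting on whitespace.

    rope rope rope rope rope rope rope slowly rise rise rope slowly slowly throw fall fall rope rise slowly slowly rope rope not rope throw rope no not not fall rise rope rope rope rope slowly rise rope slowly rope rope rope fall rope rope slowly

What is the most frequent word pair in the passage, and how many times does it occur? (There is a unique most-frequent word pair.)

"rope rope", 13 times

Bigram frequencies (highest first):
  rope rope: 13
  rope slowly: 5
  rise rope: 3
  slowly rise: 2
  slowly slowly: 2
  fall rope: 2
  … (17 more, each ≤ 2)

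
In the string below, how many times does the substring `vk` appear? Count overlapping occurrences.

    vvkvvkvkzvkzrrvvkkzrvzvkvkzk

Sliding a length-2 window over the 28 characters (27 positions):
  position 2–3: vk
  position 5–6: vk
  position 7–8: vk
  position 10–11: vk
  position 16–17: vk
  position 23–24: vk
  position 25–26: vk

7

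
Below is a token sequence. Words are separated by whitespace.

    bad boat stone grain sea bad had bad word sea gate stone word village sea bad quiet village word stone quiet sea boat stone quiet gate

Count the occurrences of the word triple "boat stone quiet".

1

Scanning the 24 overlapping trigram windows for "boat stone quiet":
  position 23–25: boat stone quiet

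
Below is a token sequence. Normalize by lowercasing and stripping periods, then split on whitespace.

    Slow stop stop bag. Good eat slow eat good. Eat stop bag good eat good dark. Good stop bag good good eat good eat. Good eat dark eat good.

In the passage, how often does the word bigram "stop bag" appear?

3

Scanning the 28 overlapping bigram windows for "stop bag":
  position 3–4: stop bag
  position 11–12: stop bag
  position 18–19: stop bag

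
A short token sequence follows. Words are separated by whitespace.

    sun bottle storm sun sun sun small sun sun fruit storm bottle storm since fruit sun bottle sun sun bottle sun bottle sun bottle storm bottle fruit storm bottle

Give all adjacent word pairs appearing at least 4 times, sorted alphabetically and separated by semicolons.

sun bottle; sun sun

Bigram counts meeting the condition (at least 4 times):
  sun bottle: 5
  sun sun: 4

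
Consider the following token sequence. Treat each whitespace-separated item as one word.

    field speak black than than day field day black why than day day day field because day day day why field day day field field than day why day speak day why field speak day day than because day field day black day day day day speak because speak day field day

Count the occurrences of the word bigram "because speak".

Scanning the 51 overlapping bigram windows for "because speak":
  position 48–49: because speak

1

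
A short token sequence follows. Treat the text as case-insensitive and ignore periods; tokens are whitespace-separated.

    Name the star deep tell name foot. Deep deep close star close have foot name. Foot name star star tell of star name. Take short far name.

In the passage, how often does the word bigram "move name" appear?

Scanning the 26 overlapping bigram windows for "move name":
  (none found)

0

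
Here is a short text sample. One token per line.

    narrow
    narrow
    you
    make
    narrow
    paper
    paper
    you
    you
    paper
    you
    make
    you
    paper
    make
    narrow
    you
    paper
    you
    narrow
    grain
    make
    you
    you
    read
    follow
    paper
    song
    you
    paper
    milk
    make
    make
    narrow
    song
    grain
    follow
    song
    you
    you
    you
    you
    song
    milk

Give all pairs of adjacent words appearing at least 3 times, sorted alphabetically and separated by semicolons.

make narrow; paper you; you paper; you you

Bigram counts meeting the condition (at least 3 times):
  make narrow: 3
  paper you: 3
  you paper: 4
  you you: 5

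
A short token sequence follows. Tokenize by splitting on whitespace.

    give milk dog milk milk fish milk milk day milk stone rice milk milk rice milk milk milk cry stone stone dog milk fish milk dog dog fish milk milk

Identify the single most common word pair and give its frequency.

Bigram frequencies (highest first):
  milk milk: 6
  fish milk: 3
  milk dog: 2
  dog milk: 2
  milk fish: 2
  rice milk: 2
  … (12 more, each ≤ 1)

"milk milk", 6 times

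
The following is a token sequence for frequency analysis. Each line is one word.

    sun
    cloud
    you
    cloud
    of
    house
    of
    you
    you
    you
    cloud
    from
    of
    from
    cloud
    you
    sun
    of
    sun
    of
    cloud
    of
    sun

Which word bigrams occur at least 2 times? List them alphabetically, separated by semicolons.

Bigram counts meeting the condition (at least 2 times):
  cloud of: 2
  cloud you: 2
  of sun: 2
  sun of: 2
  you cloud: 2
  you you: 2

cloud of; cloud you; of sun; sun of; you cloud; you you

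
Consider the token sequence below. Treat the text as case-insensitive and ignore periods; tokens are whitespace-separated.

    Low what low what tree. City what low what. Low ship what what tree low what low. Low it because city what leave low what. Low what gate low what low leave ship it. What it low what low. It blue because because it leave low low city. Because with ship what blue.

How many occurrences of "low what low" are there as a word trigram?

6

Scanning the 51 overlapping trigram windows for "low what low":
  position 1–3: low what low
  position 8–10: low what low
  position 15–17: low what low
  position 24–26: low what low
  position 29–31: low what low
  position 37–39: low what low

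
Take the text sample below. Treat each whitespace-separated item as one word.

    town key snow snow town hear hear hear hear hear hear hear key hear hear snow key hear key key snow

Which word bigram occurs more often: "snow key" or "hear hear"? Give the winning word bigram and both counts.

"hear hear" (7 vs 1)

"snow key": 1 occurrence
"hear hear": 7 occurrences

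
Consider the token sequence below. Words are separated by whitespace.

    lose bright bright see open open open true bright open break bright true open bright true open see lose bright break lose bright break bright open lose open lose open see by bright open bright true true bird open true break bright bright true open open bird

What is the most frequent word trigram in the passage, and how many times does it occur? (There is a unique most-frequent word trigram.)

"bright true open", 3 times

Trigram frequencies (highest first):
  bright true open: 3
  open bright true: 2
  lose bright break: 2
  open lose open: 2
  lose bright bright: 1
  bright bright see: 1
  … (34 more, each ≤ 1)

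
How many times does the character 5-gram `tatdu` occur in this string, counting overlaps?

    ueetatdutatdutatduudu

3

Sliding a length-5 window over the 21 characters (17 positions):
  position 4–8: tatdu
  position 9–13: tatdu
  position 14–18: tatdu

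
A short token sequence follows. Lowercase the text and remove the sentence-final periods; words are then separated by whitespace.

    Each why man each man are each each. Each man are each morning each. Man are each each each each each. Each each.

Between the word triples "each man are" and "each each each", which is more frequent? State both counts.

"each each each" (6 vs 3)

"each man are": 3 occurrences
"each each each": 6 occurrences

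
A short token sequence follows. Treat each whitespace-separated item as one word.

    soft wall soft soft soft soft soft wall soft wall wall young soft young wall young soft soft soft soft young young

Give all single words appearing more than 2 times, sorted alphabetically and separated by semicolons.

Unigram counts meeting the condition (more than 2 times):
  soft: 12
  wall: 5
  young: 5

soft; wall; young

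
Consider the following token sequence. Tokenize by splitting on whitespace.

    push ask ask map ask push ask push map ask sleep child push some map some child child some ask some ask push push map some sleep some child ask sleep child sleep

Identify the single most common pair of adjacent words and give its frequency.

Bigram frequencies (highest first):
  ask push: 3
  push ask: 2
  map ask: 2
  push map: 2
  ask sleep: 2
  sleep child: 2
  … (16 more, each ≤ 2)

"ask push", 3 times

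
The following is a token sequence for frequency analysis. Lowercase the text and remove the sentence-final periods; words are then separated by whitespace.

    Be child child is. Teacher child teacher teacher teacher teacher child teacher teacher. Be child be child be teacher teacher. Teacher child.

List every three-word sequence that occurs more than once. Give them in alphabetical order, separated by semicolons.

be child be; child teacher teacher; teacher child teacher; teacher teacher child; teacher teacher teacher

Trigram counts meeting the condition (more than once):
  be child be: 2
  child teacher teacher: 2
  teacher child teacher: 2
  teacher teacher child: 2
  teacher teacher teacher: 3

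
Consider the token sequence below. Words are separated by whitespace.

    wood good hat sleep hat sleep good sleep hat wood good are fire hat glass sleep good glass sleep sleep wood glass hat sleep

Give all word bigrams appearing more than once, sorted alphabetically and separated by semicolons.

glass sleep; hat sleep; sleep good; sleep hat; wood good

Bigram counts meeting the condition (more than once):
  glass sleep: 2
  hat sleep: 3
  sleep good: 2
  sleep hat: 2
  wood good: 2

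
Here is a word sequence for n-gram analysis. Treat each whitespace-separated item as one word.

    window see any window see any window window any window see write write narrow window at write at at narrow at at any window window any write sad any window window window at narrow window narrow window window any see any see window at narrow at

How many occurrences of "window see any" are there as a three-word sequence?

Scanning the 44 overlapping trigram windows for "window see any":
  position 1–3: window see any
  position 4–6: window see any

2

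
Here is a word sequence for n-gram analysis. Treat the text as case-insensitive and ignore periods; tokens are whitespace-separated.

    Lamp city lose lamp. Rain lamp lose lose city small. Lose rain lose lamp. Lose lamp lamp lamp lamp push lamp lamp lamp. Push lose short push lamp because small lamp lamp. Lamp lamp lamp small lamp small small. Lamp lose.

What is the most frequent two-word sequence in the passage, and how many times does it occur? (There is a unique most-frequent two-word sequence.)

Bigram frequencies (highest first):
  lamp lamp: 9
  lose lamp: 3
  lamp lose: 3
  small lamp: 3
  lamp push: 2
  push lamp: 2
  … (17 more, each ≤ 2)

"lamp lamp", 9 times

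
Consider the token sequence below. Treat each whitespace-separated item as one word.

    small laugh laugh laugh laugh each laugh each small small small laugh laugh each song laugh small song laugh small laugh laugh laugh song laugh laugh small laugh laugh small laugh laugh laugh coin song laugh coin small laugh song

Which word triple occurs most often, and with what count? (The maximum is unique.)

Trigram frequencies (highest first):
  small laugh laugh: 5
  laugh laugh laugh: 4
  laugh small laugh: 3
  laugh laugh each: 2
  song laugh small: 2
  laugh laugh small: 2
  … (20 more, each ≤ 1)

"small laugh laugh", 5 times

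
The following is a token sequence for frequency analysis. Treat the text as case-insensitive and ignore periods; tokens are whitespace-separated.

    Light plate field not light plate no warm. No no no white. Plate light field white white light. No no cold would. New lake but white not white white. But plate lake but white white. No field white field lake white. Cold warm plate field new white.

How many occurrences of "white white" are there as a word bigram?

3

Scanning the 46 overlapping bigram windows for "white white":
  position 16–17: white white
  position 28–29: white white
  position 34–35: white white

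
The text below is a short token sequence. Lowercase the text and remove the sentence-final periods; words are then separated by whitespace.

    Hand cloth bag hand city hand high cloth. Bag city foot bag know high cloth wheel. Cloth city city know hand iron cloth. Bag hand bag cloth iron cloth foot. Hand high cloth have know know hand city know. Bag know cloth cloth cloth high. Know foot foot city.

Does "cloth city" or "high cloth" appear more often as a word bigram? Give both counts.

"high cloth" (3 vs 1)

"cloth city": 1 occurrence
"high cloth": 3 occurrences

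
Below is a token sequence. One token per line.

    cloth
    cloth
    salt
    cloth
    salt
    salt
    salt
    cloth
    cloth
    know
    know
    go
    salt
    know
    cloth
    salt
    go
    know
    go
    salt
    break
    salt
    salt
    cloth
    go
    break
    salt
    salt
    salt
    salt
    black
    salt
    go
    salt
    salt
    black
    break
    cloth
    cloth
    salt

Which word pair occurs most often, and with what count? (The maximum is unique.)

Bigram frequencies (highest first):
  salt salt: 7
  cloth salt: 4
  cloth cloth: 3
  salt cloth: 3
  go salt: 3
  know go: 2
  … (14 more, each ≤ 2)

"salt salt", 7 times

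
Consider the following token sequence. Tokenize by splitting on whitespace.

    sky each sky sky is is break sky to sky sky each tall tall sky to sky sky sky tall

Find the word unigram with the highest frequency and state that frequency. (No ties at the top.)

"sky", 10 times

Unigram frequencies (highest first):
  sky: 10
  tall: 3
  each: 2
  is: 2
  to: 2
  break: 1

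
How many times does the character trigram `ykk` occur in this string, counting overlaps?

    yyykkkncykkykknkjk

Sliding a length-3 window over the 18 characters (16 positions):
  position 3–5: ykk
  position 9–11: ykk
  position 12–14: ykk

3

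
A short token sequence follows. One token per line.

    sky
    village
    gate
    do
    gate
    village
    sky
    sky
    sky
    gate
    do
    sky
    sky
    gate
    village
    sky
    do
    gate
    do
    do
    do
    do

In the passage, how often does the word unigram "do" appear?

Scanning the 22 tokens for "do":
  position 4: do
  position 11: do
  position 17: do
  position 19: do
  position 20: do
  position 21: do
  position 22: do

7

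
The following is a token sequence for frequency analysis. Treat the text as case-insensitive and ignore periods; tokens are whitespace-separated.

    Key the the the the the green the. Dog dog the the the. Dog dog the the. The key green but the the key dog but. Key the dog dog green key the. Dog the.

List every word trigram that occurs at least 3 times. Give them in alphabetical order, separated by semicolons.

the dog dog; the the the

Trigram counts meeting the condition (at least 3 times):
  the dog dog: 3
  the the the: 5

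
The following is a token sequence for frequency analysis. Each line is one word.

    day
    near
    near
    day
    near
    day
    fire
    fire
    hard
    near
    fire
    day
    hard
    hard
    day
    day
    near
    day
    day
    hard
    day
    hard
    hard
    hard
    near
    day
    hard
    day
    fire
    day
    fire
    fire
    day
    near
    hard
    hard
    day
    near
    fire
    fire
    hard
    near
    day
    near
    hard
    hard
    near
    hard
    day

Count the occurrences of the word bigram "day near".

Scanning the 48 overlapping bigram windows for "day near":
  position 1–2: day near
  position 4–5: day near
  position 16–17: day near
  position 33–34: day near
  position 37–38: day near
  position 43–44: day near

6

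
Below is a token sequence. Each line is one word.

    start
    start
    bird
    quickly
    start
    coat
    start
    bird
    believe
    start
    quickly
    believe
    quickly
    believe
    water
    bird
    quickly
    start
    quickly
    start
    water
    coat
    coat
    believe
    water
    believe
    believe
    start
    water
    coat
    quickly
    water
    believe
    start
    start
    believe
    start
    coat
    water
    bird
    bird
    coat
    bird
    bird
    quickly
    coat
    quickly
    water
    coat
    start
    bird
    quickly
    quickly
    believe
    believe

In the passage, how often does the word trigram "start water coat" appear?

2

Scanning the 53 overlapping trigram windows for "start water coat":
  position 20–22: start water coat
  position 28–30: start water coat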